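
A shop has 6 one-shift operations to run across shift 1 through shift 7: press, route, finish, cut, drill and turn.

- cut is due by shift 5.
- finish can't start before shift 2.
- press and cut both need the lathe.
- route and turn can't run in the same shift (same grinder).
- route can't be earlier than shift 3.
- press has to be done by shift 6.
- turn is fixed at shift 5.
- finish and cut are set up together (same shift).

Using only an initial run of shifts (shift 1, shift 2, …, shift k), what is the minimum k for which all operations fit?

5

turn can't be placed before shift 5, so the schedule must run through at least shift 5.
5 works (last occupied shift: shift 5): for example route -> shift 3, drill -> shift 1, press -> shift 1, turn -> shift 5, finish -> shift 2, cut -> shift 2.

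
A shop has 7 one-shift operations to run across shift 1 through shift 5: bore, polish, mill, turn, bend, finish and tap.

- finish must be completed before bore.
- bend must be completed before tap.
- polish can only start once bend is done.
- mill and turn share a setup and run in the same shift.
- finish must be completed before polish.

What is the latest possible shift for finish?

shift 4

Downstream work caps finish at shift 4.
finish at shift 4 is achievable: finish in shift 4; polish in shift 5; bend in shift 1; mill in shift 1; bore in shift 5; turn in shift 1; tap in shift 2.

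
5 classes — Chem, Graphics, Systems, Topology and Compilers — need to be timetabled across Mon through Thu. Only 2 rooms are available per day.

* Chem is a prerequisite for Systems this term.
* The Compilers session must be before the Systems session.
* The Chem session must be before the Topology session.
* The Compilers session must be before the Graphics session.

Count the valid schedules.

56

Splitting on Chem: it can be Mon (36), Tue (17), Wed (3). Listing each branch's schedules as (Graphics, Systems, Topology, Compilers):
Chem=Mon: (Tue,Tue,Wed,Mon) (Tue,Tue,Thu,Mon) (Tue,Wed,Tue,Mon) (Tue,Wed,Wed,Mon) (Tue,Wed,Thu,Mon) (Tue,Thu,Tue,Mon) (Tue,Thu,Wed,Mon) (Tue,Thu,Thu,Mon) (Wed,Tue,Tue,Mon) (Wed,Tue,Wed,Mon) (Wed,Tue,Thu,Mon) (Wed,Wed,Tue,Mon) (Wed,Wed,Tue,Tue) (Wed,Wed,Thu,Mon) (Wed,Wed,Thu,Tue) (Wed,Thu,Tue,Mon) (Wed,Thu,Tue,Tue) (Wed,Thu,Wed,Mon) (Wed,Thu,Wed,Tue) (Wed,Thu,Thu,Mon) (Wed,Thu,Thu,Tue) (Thu,Tue,Tue,Mon) (Thu,Tue,Wed,Mon) (Thu,Tue,Thu,Mon) (Thu,Wed,Tue,Mon) (Thu,Wed,Tue,Tue) (Thu,Wed,Wed,Mon) (Thu,Wed,Wed,Tue) (Thu,Wed,Thu,Mon) (Thu,Wed,Thu,Tue) (Thu,Thu,Tue,Mon) (Thu,Thu,Tue,Tue) (Thu,Thu,Tue,Wed) (Thu,Thu,Wed,Mon) (Thu,Thu,Wed,Tue) (Thu,Thu,Wed,Wed) — 36.
Chem=Tue: (Tue,Wed,Wed,Mon) (Tue,Wed,Thu,Mon) (Tue,Thu,Wed,Mon) (Tue,Thu,Thu,Mon) (Wed,Wed,Thu,Mon) (Wed,Wed,Thu,Tue) (Wed,Thu,Wed,Mon) (Wed,Thu,Wed,Tue) (Wed,Thu,Thu,Mon) (Wed,Thu,Thu,Tue) (Thu,Wed,Wed,Mon) (Thu,Wed,Wed,Tue) (Thu,Wed,Thu,Mon) (Thu,Wed,Thu,Tue) (Thu,Thu,Wed,Mon) (Thu,Thu,Wed,Tue) (Thu,Thu,Wed,Wed) — 17.
Chem=Wed: (Tue,Thu,Thu,Mon) (Wed,Thu,Thu,Mon) (Wed,Thu,Thu,Tue) — 3.
Summing: 36 + 17 + 3 = 56.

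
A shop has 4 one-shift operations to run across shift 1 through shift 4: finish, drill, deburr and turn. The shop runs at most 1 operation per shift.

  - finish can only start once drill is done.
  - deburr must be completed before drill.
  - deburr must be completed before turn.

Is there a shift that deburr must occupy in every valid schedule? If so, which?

Downstream work caps deburr at shift 2.
So deburr is pinned to shift 1.

shift 1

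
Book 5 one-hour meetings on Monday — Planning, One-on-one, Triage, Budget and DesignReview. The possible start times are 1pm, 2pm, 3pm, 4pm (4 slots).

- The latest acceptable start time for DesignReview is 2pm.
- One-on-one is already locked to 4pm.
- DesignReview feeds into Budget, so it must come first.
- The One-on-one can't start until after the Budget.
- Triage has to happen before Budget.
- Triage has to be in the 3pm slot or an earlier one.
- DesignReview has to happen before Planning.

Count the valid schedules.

13

Splitting on Planning: it can be 2pm (3), 3pm (5), 4pm (5). Listing each branch's schedules as (One-on-one, Triage, Budget, DesignReview):
Planning=2pm: (4pm,1pm,2pm,1pm) (4pm,1pm,3pm,1pm) (4pm,2pm,3pm,1pm) — 3.
Planning=3pm: (4pm,1pm,2pm,1pm) (4pm,1pm,3pm,1pm) (4pm,1pm,3pm,2pm) (4pm,2pm,3pm,1pm) (4pm,2pm,3pm,2pm) — 5.
Planning=4pm: (4pm,1pm,2pm,1pm) (4pm,1pm,3pm,1pm) (4pm,1pm,3pm,2pm) (4pm,2pm,3pm,1pm) (4pm,2pm,3pm,2pm) — 5.
Summing: 3 + 5 + 5 = 13.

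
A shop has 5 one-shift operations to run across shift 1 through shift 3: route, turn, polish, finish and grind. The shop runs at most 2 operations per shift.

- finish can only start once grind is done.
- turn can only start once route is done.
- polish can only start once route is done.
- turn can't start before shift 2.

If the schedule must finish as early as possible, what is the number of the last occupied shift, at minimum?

3

The precedence chain requires at least 2 distinct shifts.
With at most 2 per shift and 5 operations, at least 3 shifts are needed.
3 works (last occupied shift: shift 3): for example turn -> shift 2; polish -> shift 2; route -> shift 1; finish -> shift 3; grind -> shift 1.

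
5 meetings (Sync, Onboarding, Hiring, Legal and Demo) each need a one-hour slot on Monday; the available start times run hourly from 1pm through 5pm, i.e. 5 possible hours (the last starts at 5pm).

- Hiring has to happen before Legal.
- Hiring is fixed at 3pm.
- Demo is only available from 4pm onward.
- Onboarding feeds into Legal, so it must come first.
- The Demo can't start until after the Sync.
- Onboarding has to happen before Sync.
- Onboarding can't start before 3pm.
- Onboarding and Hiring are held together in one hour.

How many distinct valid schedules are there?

Enumerating: Hiring -> 3pm; Demo -> 5pm; Onboarding -> 3pm; Sync -> 4pm; Legal -> 4pm | Onboarding=3pm; Sync=4pm; Hiring=3pm; Legal=5pm; Demo=5pm.

2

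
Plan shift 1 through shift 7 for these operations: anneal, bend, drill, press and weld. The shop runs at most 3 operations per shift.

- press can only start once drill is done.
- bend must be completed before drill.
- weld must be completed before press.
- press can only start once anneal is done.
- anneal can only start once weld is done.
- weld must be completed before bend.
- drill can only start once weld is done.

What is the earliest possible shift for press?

shift 4

Precedence pushes press to at least shift 4.
press at shift 4 is achievable: anneal=shift 2; press=shift 4; weld=shift 1; bend=shift 2; drill=shift 3.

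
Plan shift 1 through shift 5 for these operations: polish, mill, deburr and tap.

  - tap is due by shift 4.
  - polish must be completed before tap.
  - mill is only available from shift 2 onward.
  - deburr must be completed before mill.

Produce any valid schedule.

polish in shift 1; deburr in shift 1; tap in shift 2; mill in shift 2

Checking: deburr(shift 1) before mill(shift 2); polish(shift 1) before tap(shift 2); mill=shift 2 in [shift 2,shift 5]; tap=shift 2 in [shift 1,shift 4].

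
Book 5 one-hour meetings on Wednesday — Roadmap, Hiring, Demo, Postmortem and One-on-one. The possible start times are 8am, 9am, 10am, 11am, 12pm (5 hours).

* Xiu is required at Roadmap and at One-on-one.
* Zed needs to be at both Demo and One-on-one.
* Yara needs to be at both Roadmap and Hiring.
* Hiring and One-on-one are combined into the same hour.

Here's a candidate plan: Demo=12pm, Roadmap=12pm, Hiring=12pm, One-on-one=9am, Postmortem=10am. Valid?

Hiring and One-on-one are combined into the same hour — violated.
Yara needs to be at both Roadmap and Hiring — violated.
Xiu is required at Roadmap and at One-on-one — holds.
Zed needs to be at both Demo and One-on-one — holds.

No — it violates: Yara needs to be at both Roadmap and Hiring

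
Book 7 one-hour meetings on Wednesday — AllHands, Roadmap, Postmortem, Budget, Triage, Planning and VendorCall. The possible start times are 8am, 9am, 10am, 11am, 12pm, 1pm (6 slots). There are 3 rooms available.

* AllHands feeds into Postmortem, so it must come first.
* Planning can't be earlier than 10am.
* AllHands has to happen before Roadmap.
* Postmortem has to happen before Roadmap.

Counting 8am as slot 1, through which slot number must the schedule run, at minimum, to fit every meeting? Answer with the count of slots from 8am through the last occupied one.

3

The precedence chain requires at least 3 distinct slots.
With at most 3 per slot and 7 meetings, at least 3 slots are needed.
3 works (last occupied slot: 10am): for example Postmortem -> 9am; VendorCall -> 9am; AllHands -> 8am; Roadmap -> 10am; Planning -> 10am; Triage -> 8am; Budget -> 8am.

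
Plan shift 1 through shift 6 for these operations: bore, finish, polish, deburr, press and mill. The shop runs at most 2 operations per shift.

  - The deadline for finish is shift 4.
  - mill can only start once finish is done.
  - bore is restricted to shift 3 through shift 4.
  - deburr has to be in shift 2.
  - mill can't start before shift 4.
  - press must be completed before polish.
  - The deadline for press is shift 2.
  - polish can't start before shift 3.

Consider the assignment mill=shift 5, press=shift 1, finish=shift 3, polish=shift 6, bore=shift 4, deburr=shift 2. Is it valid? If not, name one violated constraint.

Yes, all constraints hold

bore is restricted to shift 3 through shift 4 — holds.
polish can't start before shift 3 — holds.
The deadline for press is shift 2 — holds.
mill can only start once finish is done — holds.
mill can't start before shift 4 — holds.
The shop runs at most 2 operations per shift — holds.
The deadline for finish is shift 4 — holds.
deburr has to be in shift 2 — holds.
press must be completed before polish — holds.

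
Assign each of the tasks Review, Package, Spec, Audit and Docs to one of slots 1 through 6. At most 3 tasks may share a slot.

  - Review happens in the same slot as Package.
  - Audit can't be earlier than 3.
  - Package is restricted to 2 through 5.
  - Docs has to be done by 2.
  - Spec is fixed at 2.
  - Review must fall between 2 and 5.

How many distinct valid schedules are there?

28

Splitting on Review: it can be 2 (4), 3 (8), 4 (8), 5 (8). Listing each branch's schedules as (Package, Spec, Audit, Docs):
Review=2: (2,2,3,1) (2,2,4,1) (2,2,5,1) (2,2,6,1) — 4.
Review=3: (3,2,3,1) (3,2,3,2) (3,2,4,1) (3,2,4,2) (3,2,5,1) (3,2,5,2) (3,2,6,1) (3,2,6,2) — 8.
Review=4: (4,2,3,1) (4,2,3,2) (4,2,4,1) (4,2,4,2) (4,2,5,1) (4,2,5,2) (4,2,6,1) (4,2,6,2) — 8.
Review=5: (5,2,3,1) (5,2,3,2) (5,2,4,1) (5,2,4,2) (5,2,5,1) (5,2,5,2) (5,2,6,1) (5,2,6,2) — 8.
Summing: 4 + 8 + 8 + 8 = 28.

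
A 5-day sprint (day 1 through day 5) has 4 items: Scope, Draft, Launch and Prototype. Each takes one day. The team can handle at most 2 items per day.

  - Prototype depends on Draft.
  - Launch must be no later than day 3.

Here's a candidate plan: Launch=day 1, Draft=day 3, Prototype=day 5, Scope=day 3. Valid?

The team can handle at most 2 items per day — holds.
Launch must be no later than day 3 — holds.
Prototype depends on Draft — holds.

Yes, all constraints hold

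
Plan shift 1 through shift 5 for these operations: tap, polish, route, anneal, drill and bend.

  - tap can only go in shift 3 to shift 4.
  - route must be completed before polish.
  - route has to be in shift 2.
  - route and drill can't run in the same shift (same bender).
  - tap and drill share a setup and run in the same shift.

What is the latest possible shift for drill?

shift 4

Drill must be in the same shift as tap, which can't be before shift 3, so drill is at least shift 3; drill must be in the same shift as tap, which can't be after shift 4, so drill is at most shift 4.
drill at shift 4 is achievable: polish -> shift 3; bend -> shift 1; drill -> shift 4; anneal -> shift 1; tap -> shift 4; route -> shift 2.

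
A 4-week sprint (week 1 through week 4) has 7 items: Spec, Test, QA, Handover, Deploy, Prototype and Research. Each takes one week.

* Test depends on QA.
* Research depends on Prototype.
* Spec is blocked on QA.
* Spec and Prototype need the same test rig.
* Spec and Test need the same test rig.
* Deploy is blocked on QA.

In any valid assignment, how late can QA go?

Downstream work caps QA at week 3.
QA at week 2 is achievable: Deploy -> week 3, QA -> week 2, Research -> week 2, Handover -> week 1, Spec -> week 3, Test -> week 4, Prototype -> week 1.
Nothing later works — the conflict constraints rule out every week after week 2.

week 2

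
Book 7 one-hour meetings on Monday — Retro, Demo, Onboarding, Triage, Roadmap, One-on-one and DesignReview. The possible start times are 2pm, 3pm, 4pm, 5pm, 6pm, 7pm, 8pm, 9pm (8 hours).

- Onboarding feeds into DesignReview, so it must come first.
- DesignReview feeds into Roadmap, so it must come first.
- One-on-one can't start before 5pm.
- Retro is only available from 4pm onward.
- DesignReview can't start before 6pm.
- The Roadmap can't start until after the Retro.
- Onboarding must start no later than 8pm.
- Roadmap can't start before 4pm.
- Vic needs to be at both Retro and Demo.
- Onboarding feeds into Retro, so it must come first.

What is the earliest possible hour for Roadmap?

7pm

Roadmap is available from 4pm; precedence pushes Roadmap to at least 7pm.
Roadmap at 7pm is achievable: Triage=2pm; Roadmap=7pm; DesignReview=6pm; Demo=2pm; One-on-one=5pm; Retro=4pm; Onboarding=2pm.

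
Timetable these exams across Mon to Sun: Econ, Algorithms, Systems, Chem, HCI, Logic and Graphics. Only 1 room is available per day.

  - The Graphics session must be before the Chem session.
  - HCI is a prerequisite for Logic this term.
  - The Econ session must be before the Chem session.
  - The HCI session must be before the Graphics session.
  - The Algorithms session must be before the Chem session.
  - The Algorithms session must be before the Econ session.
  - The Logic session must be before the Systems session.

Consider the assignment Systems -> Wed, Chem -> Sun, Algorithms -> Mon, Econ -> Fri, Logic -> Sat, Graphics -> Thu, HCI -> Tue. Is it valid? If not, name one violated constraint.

The Algorithms session must be before the Chem session — holds.
The Algorithms session must be before the Econ session — holds.
The Logic session must be before the Systems session — violated.
The HCI session must be before the Graphics session — holds.
The Econ session must be before the Chem session — holds.
HCI is a prerequisite for Logic this term — holds.
The Graphics session must be before the Chem session — holds.
Only 1 room is available per day — holds.

No. The Logic session must be before the Systems session is not satisfied.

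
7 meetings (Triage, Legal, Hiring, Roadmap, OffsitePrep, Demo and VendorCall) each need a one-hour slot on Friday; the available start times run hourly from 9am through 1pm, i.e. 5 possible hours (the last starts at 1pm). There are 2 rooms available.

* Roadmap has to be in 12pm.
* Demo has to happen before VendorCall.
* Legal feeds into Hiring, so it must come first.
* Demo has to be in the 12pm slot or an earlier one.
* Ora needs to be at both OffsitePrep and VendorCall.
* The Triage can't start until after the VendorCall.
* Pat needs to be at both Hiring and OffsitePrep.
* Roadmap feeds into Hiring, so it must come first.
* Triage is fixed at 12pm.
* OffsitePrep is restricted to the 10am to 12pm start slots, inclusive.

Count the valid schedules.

8

Splitting on Legal: it can be 9am (3), 10am (2), 11am (3). Listing each branch's schedules as (Triage, Hiring, Roadmap, OffsitePrep, Demo, VendorCall):
Legal=9am: (12pm,1pm,12pm,10am,9am,11am) (12pm,1pm,12pm,10am,10am,11am) (12pm,1pm,12pm,11am,9am,10am) — 3.
Legal=10am: (12pm,1pm,12pm,10am,9am,11am) (12pm,1pm,12pm,11am,9am,10am) — 2.
Legal=11am: (12pm,1pm,12pm,10am,9am,11am) (12pm,1pm,12pm,10am,10am,11am) (12pm,1pm,12pm,11am,9am,10am) — 3.
Summing: 3 + 2 + 3 = 8.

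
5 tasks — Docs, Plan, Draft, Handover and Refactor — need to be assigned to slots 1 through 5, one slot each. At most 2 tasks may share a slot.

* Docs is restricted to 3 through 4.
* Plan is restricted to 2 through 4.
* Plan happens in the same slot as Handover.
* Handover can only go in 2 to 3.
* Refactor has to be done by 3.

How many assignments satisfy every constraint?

Splitting on Docs: it can be 3 (7), 4 (16). Listing each branch's schedules as (Plan, Draft, Handover, Refactor):
Docs=3: (2,1,2,1) (2,1,2,3) (2,3,2,1) (2,4,2,1) (2,4,2,3) (2,5,2,1) (2,5,2,3) — 7.
Docs=4: (2,1,2,1) (2,1,2,3) (2,3,2,1) (2,3,2,3) (2,4,2,1) (2,4,2,3) (2,5,2,1) (2,5,2,3) (3,1,3,1) (3,1,3,2) (3,2,3,1) (3,2,3,2) (3,4,3,1) (3,4,3,2) (3,5,3,1) (3,5,3,2) — 16.
Summing: 7 + 16 = 23.

23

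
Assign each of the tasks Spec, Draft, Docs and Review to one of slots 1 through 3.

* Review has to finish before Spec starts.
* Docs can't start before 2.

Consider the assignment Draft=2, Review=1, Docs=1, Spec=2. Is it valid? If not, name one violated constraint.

Review has to finish before Spec starts — holds.
Docs can't start before 2 — violated.

No — it violates: Docs can't start before 2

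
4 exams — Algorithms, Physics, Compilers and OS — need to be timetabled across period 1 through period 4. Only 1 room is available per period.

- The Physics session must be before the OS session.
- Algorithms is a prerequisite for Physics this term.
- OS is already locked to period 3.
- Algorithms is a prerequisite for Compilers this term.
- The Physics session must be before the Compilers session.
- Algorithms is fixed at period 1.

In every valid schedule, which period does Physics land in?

Algorithms is fixed at period 1 and must come before Physics, so Physics is at least period 2.
OS is fixed at period 3 and must come after Physics, so Physics is at most period 2.
So Physics must be period 2.

period 2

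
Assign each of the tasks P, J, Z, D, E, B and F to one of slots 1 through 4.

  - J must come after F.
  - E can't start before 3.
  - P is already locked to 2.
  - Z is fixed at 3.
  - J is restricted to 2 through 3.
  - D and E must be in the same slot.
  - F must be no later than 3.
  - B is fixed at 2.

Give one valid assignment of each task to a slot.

F in 1, D in 3, Z in 3, P in 2, J in 2, E in 3, B in 2

Checking: F(1) before J(2); D = E = 3; B=2 in [2,2]; Z=3 in [3,3]; E=3 in [3,4]; J=2 in [2,3]; P=2 in [2,2]; F=1 in [1,3].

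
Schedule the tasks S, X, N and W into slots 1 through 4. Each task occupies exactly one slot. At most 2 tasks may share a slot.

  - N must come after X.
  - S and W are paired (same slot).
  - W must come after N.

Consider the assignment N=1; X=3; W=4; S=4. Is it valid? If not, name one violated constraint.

Invalid. N must come after X.

S and W are paired (same slot) — holds.
W must come after N — holds.
N must come after X — violated.
At most 2 tasks may share a slot — holds.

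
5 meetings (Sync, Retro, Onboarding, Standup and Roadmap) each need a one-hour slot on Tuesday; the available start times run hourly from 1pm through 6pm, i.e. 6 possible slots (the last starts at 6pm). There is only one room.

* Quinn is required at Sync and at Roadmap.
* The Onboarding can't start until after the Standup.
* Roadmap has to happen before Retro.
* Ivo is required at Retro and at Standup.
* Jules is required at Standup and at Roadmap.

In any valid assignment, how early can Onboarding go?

Precedence pushes Onboarding to at least 2pm.
Onboarding at 2pm is achievable: Onboarding in 2pm; Standup in 1pm; Roadmap in 3pm; Retro in 4pm; Sync in 5pm.

2pm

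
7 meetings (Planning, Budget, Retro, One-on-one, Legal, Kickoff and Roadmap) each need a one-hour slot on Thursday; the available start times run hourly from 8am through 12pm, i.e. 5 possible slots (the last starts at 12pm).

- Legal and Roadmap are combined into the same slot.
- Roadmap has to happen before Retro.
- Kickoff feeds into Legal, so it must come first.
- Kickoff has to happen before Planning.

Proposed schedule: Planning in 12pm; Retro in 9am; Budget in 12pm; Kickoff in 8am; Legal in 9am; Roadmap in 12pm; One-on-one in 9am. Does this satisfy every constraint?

Invalid. Roadmap has to happen before Retro.

Legal and Roadmap are combined into the same slot — violated.
Kickoff has to happen before Planning — holds.
Roadmap has to happen before Retro — violated.
Kickoff feeds into Legal, so it must come first — holds.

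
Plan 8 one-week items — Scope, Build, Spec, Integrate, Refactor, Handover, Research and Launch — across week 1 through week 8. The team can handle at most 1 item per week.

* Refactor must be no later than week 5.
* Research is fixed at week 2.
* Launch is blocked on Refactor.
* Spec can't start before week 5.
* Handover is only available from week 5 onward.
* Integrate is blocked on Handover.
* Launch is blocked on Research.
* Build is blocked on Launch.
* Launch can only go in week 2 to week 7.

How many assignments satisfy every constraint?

Splitting on Build: it can be week 4 (12), week 5 (9), week 6 (9), week 7 (9), week 8 (9). Listing each branch's schedules as (Scope, Spec, Integrate, Refactor, Handover, Research, Launch) by week number:
Build=week 4: (5,6,8,1,7,2,3) (5,7,8,1,6,2,3) (5,8,7,1,6,2,3) (6,5,8,1,7,2,3) (6,7,8,1,5,2,3) (6,8,7,1,5,2,3) (7,5,8,1,6,2,3) (7,6,8,1,5,2,3) (7,8,6,1,5,2,3) (8,5,7,1,6,2,3) (8,6,7,1,5,2,3) (8,7,6,1,5,2,3) — 12.
Build=week 5: (1,6,8,3,7,2,4) (1,7,8,3,6,2,4) (1,8,7,3,6,2,4) (3,6,8,1,7,2,4) (3,7,8,1,6,2,4) (3,8,7,1,6,2,4) (4,6,8,1,7,2,3) (4,7,8,1,6,2,3) (4,8,7,1,6,2,3) — 9.
Build=week 6: (1,5,8,3,7,2,4) (1,7,8,3,5,2,4) (1,8,7,3,5,2,4) (3,5,8,1,7,2,4) (3,7,8,1,5,2,4) (3,8,7,1,5,2,4) (4,5,8,1,7,2,3) (4,7,8,1,5,2,3) (4,8,7,1,5,2,3) — 9.
Build=week 7: (1,5,8,3,6,2,4) (1,6,8,3,5,2,4) (1,8,6,3,5,2,4) (3,5,8,1,6,2,4) (3,6,8,1,5,2,4) (3,8,6,1,5,2,4) (4,5,8,1,6,2,3) (4,6,8,1,5,2,3) (4,8,6,1,5,2,3) — 9.
Build=week 8: (1,5,7,3,6,2,4) (1,6,7,3,5,2,4) (1,7,6,3,5,2,4) (3,5,7,1,6,2,4) (3,6,7,1,5,2,4) (3,7,6,1,5,2,4) (4,5,7,1,6,2,3) (4,6,7,1,5,2,3) (4,7,6,1,5,2,3) — 9.
Summing: 12 + 9 + 9 + 9 + 9 = 48.

48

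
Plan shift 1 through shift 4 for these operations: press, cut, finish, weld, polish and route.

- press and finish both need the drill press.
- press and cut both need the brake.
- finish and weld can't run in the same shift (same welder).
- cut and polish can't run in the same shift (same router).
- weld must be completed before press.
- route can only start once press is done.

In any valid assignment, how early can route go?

shift 3

Precedence pushes route to at least shift 3.
route at shift 3 is achievable: polish=shift 2, press=shift 2, route=shift 3, weld=shift 1, cut=shift 1, finish=shift 3.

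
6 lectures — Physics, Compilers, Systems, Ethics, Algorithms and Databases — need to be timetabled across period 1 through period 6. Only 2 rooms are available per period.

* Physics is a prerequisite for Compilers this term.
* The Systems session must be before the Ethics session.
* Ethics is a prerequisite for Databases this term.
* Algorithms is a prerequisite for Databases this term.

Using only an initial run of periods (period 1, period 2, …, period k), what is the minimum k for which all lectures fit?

3

The precedence chain requires at least 3 distinct periods.
With at most 2 per period and 6 lectures, at least 3 periods are needed.
3 works (last occupied period: period 3): for example Databases -> period 3, Algorithms -> period 2, Systems -> period 1, Compilers -> period 3, Ethics -> period 2, Physics -> period 1.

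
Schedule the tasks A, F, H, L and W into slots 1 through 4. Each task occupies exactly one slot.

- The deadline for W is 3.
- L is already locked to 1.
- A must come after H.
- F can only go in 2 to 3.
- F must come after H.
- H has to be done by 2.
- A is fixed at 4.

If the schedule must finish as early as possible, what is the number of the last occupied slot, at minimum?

The precedence chain requires at least 2 distinct slots.
A can't be placed before 4, so the schedule must run through at least slot 4.
4 works (last occupied slot: 4): for example L -> 1; W -> 1; H -> 1; F -> 2; A -> 4.

4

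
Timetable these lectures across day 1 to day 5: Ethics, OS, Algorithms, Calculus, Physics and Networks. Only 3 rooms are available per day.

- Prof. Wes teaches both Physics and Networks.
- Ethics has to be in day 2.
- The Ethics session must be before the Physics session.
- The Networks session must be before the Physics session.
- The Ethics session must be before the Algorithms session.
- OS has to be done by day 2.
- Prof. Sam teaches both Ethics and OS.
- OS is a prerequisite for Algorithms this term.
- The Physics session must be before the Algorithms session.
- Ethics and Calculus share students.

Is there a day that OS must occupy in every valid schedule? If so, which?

day 1

OS's window is day 1–day 2.
Ethics is fixed at day 2, and OS can't share a day with Ethics.
So OS must be day 1.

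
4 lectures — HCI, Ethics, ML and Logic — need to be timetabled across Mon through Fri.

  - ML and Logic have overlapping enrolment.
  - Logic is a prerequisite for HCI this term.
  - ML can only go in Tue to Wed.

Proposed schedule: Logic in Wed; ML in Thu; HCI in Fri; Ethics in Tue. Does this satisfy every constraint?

No — it violates: ML can only go in Tue to Wed

ML can only go in Tue to Wed — violated.
ML and Logic have overlapping enrolment — holds.
Logic is a prerequisite for HCI this term — holds.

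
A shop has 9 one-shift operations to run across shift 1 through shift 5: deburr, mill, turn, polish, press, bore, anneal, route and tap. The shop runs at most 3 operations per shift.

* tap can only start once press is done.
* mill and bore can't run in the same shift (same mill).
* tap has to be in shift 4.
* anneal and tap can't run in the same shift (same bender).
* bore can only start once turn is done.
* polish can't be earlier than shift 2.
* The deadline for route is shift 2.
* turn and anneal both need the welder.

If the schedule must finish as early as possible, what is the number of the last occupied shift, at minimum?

4

The precedence chain requires at least 2 distinct shifts.
With at most 3 per shift and 9 operations, at least 3 shifts are needed.
tap can't be placed before shift 4, so the schedule must run through at least shift 4.
4 works (last occupied shift: shift 4): for example deburr=shift 2; turn=shift 1; bore=shift 2; tap=shift 4; anneal=shift 3; route=shift 1; mill=shift 3; press=shift 1; polish=shift 2.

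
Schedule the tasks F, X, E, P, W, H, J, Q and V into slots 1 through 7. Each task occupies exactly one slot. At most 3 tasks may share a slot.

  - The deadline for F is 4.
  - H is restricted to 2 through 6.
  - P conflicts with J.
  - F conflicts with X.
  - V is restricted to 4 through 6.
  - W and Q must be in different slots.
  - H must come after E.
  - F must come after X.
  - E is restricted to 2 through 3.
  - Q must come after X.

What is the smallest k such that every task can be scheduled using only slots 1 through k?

4 slots

The precedence chain requires at least 2 distinct slots.
With at most 3 per slot and 9 tasks, at least 3 slots are needed.
V can't be placed before 4, so the schedule must run through at least slot 4.
4 works (last occupied slot: 4): for example X -> 1, P -> 1, Q -> 2, W -> 1, H -> 3, V -> 4, J -> 3, F -> 2, E -> 2.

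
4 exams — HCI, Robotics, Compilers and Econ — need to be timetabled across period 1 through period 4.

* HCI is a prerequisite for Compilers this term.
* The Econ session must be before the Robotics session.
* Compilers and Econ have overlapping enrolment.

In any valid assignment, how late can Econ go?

Downstream work caps Econ at period 3.
Econ at period 3 is achievable: Compilers -> period 2, HCI -> period 1, Econ -> period 3, Robotics -> period 4.

period 3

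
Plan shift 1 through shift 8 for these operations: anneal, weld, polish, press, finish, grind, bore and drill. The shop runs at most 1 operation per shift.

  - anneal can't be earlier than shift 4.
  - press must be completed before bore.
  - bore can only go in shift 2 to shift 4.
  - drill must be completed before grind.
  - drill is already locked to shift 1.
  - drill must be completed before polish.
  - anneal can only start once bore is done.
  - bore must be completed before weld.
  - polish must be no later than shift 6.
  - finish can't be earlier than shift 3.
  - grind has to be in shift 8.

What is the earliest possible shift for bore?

shift 3

Bore is available from shift 2; bore's own window allows nothing later than shift 4.
bore at shift 3 is achievable: weld -> shift 7; polish -> shift 5; drill -> shift 1; finish -> shift 6; press -> shift 2; bore -> shift 3; grind -> shift 8; anneal -> shift 4.
Nothing earlier works — the capacity limit rule out every shift before shift 3.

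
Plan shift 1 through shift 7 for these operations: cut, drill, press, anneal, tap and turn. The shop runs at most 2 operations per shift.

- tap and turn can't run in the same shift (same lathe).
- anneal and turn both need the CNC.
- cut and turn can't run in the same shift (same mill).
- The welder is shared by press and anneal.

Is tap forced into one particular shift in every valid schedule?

tap can be shift 1 (e.g. cut=shift 1, anneal=shift 3, tap=shift 1, turn=shift 4, drill=shift 2, press=shift 2) or shift 2 (e.g. cut in shift 1, tap in shift 2, press in shift 2, anneal in shift 3, drill in shift 1, turn in shift 4).

No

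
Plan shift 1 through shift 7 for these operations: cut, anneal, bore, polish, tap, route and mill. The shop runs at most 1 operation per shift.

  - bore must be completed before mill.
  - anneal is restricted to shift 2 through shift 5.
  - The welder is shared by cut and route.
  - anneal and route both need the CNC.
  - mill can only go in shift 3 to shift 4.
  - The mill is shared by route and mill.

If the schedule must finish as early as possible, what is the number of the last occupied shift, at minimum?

The precedence chain requires at least 2 distinct shifts.
With at most 1 per shift and 7 operations, at least 7 shifts are needed.
mill can't be placed before shift 3, so the schedule must run through at least shift 3.
7 works (last occupied shift: shift 7): for example bore -> shift 1; polish -> shift 5; route -> shift 7; mill -> shift 3; tap -> shift 6; cut -> shift 4; anneal -> shift 2.

shift 7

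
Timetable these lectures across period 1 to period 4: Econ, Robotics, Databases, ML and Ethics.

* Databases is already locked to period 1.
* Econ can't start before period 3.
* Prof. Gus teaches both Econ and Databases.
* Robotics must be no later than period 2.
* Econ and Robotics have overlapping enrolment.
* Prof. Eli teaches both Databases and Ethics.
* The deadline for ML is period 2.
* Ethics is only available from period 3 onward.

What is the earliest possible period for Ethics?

period 3

Ethics is available from period 3.
Ethics at period 3 is achievable: Ethics in period 3; Databases in period 1; Robotics in period 1; ML in period 1; Econ in period 3.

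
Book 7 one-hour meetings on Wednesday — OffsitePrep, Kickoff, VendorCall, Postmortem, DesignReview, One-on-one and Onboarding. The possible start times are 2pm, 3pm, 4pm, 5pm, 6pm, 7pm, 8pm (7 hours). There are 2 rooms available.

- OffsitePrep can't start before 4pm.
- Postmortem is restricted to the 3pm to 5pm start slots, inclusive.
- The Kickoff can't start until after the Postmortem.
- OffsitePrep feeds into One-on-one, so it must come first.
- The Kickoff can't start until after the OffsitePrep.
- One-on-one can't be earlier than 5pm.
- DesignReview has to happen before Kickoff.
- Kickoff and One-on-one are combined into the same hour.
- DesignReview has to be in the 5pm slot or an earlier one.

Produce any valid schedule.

OffsitePrep=4pm, Onboarding=3pm, One-on-one=5pm, Postmortem=3pm, DesignReview=2pm, VendorCall=2pm, Kickoff=5pm

Checking: Postmortem(3pm) before Kickoff(5pm); DesignReview(2pm) before Kickoff(5pm); OffsitePrep(4pm) before Kickoff(5pm); OffsitePrep(4pm) before One-on-one(5pm); Kickoff = One-on-one = 5pm; OffsitePrep=4pm in [4pm,8pm]; One-on-one=5pm in [5pm,8pm]; DesignReview=2pm in [2pm,5pm]; Postmortem=3pm in [3pm,5pm]; max 2 per hour (cap 2).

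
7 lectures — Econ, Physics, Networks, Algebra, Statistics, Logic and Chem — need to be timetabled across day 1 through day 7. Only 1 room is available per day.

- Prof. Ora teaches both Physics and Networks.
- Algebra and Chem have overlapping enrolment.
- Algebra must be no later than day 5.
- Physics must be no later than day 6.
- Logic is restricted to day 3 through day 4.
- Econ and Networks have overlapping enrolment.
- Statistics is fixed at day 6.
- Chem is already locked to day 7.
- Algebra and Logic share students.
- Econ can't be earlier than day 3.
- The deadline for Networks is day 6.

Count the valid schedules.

24

Splitting on Econ: it can be day 3 (6), day 4 (6), day 5 (12). Listing each branch's schedules as (Physics, Networks, Algebra, Statistics, Logic, Chem) by day number:
Econ=day 3: (1,2,5,6,4,7) (1,5,2,6,4,7) (2,1,5,6,4,7) (2,5,1,6,4,7) (5,1,2,6,4,7) (5,2,1,6,4,7) — 6.
Econ=day 4: (1,2,5,6,3,7) (1,5,2,6,3,7) (2,1,5,6,3,7) (2,5,1,6,3,7) (5,1,2,6,3,7) (5,2,1,6,3,7) — 6.
Econ=day 5: (1,2,3,6,4,7) (1,2,4,6,3,7) (1,3,2,6,4,7) (1,4,2,6,3,7) (2,1,3,6,4,7) (2,1,4,6,3,7) (2,3,1,6,4,7) (2,4,1,6,3,7) (3,1,2,6,4,7) (3,2,1,6,4,7) (4,1,2,6,3,7) (4,2,1,6,3,7) — 12.
Summing: 6 + 6 + 12 = 24.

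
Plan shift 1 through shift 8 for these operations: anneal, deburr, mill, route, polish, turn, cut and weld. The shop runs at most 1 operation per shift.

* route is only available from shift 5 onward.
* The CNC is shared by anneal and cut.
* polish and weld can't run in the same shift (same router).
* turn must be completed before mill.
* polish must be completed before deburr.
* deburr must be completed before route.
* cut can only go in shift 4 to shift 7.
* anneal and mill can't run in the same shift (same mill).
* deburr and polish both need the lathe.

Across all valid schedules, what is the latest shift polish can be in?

Downstream work caps polish at shift 6.
polish at shift 6 is achievable: route=shift 8; turn=shift 1; anneal=shift 3; weld=shift 5; cut=shift 4; mill=shift 2; deburr=shift 7; polish=shift 6.

shift 6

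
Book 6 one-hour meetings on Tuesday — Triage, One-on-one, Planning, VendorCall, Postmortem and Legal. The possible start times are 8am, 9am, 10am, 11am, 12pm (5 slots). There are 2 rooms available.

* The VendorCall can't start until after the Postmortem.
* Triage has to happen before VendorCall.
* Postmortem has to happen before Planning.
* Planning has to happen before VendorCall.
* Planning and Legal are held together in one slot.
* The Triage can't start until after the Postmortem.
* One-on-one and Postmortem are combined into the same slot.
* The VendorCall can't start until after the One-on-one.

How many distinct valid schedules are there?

10

Splitting on Triage: it can be 9am (3), 10am (4), 11am (3). Listing each branch's schedules as (One-on-one, Planning, VendorCall, Postmortem, Legal):
Triage=9am: (8am,10am,11am,8am,10am) (8am,10am,12pm,8am,10am) (8am,11am,12pm,8am,11am) — 3.
Triage=10am: (8am,9am,11am,8am,9am) (8am,9am,12pm,8am,9am) (8am,11am,12pm,8am,11am) (9am,11am,12pm,9am,11am) — 4.
Triage=11am: (8am,9am,12pm,8am,9am) (8am,10am,12pm,8am,10am) (9am,10am,12pm,9am,10am) — 3.
Summing: 3 + 4 + 3 = 10.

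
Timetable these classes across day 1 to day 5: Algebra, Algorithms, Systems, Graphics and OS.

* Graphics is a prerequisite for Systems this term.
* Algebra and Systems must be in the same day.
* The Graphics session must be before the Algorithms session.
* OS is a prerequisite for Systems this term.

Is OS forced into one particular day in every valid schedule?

No

OS can be day 1 (e.g. Systems=day 2, Algorithms=day 2, OS=day 1, Graphics=day 1, Algebra=day 2) or day 2 (e.g. OS in day 2; Algebra in day 3; Graphics in day 1; Algorithms in day 2; Systems in day 3).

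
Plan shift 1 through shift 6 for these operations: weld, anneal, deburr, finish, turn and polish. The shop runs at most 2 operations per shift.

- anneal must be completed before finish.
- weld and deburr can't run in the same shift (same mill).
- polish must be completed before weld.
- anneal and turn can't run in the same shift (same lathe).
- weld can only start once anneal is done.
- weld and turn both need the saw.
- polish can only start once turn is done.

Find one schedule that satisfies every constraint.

anneal in shift 2; finish in shift 3; weld in shift 3; polish in shift 2; turn in shift 1; deburr in shift 1

Checking: polish(shift 2) before weld(shift 3); anneal(shift 2) before finish(shift 3); turn(shift 1) before polish(shift 2); anneal(shift 2) before weld(shift 3); anneal(shift 2) != turn(shift 1); weld(shift 3) != deburr(shift 1); weld(shift 3) != turn(shift 1); max 2 per shift (cap 2).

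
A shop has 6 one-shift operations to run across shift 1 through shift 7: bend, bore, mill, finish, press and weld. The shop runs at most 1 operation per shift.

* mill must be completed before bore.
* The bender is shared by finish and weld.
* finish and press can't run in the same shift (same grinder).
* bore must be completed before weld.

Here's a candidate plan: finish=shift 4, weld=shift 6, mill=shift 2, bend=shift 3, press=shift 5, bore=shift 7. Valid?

The bender is shared by finish and weld — holds.
bore must be completed before weld — violated.
mill must be completed before bore — holds.
finish and press can't run in the same shift (same grinder) — holds.
The shop runs at most 1 operation per shift — holds.

Invalid. bore must be completed before weld.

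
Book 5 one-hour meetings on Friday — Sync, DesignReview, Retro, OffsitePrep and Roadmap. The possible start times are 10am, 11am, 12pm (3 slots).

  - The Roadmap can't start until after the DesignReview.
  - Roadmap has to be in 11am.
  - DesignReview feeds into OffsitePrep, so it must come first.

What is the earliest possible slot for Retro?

Retro at 10am is achievable: OffsitePrep -> 11am; DesignReview -> 10am; Retro -> 10am; Sync -> 10am; Roadmap -> 11am.

10am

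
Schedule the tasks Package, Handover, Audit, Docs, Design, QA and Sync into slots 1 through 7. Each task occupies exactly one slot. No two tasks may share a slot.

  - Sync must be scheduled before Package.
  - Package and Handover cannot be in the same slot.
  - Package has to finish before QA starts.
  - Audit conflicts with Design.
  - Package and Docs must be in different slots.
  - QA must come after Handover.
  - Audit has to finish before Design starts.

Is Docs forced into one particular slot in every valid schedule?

No

Docs can be 1 (e.g. QA=5; Design=7; Sync=2; Handover=4; Docs=1; Audit=6; Package=3) or 2 (e.g. Design -> 7; Docs -> 2; Audit -> 6; Handover -> 4; Sync -> 1; Package -> 3; QA -> 5).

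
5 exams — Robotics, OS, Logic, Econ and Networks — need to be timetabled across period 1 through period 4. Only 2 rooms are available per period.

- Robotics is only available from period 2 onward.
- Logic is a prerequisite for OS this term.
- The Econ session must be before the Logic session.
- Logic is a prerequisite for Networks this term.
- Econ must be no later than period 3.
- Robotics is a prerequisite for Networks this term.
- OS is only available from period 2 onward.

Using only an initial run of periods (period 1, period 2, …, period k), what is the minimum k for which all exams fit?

3

The precedence chain requires at least 3 distinct periods.
With at most 2 per period and 5 exams, at least 3 periods are needed.
3 works (last occupied period: period 3): for example Logic=period 2, Econ=period 1, Networks=period 3, OS=period 3, Robotics=period 2.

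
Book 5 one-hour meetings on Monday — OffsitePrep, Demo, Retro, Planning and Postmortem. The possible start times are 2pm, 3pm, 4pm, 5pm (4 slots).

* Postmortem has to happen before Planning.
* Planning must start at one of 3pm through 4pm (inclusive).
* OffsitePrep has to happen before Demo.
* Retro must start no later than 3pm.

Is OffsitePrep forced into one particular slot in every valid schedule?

No

OffsitePrep can be 2pm (e.g. Demo -> 3pm; Postmortem -> 2pm; Planning -> 3pm; OffsitePrep -> 2pm; Retro -> 2pm) or 3pm (e.g. OffsitePrep in 3pm, Planning in 3pm, Retro in 2pm, Postmortem in 2pm, Demo in 4pm).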